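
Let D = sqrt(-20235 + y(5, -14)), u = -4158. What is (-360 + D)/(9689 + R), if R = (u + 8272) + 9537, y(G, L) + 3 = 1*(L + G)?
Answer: -6/389 + I*sqrt(20247)/23340 ≈ -0.015424 + 0.0060965*I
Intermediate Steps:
y(G, L) = -3 + G + L (y(G, L) = -3 + 1*(L + G) = -3 + 1*(G + L) = -3 + (G + L) = -3 + G + L)
D = I*sqrt(20247) (D = sqrt(-20235 + (-3 + 5 - 14)) = sqrt(-20235 - 12) = sqrt(-20247) = I*sqrt(20247) ≈ 142.29*I)
R = 13651 (R = (-4158 + 8272) + 9537 = 4114 + 9537 = 13651)
(-360 + D)/(9689 + R) = (-360 + I*sqrt(20247))/(9689 + 13651) = (-360 + I*sqrt(20247))/23340 = (-360 + I*sqrt(20247))*(1/23340) = -6/389 + I*sqrt(20247)/23340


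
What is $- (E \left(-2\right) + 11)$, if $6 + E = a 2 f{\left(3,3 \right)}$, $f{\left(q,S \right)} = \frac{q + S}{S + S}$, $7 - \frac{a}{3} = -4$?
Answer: $109$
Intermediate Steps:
$a = 33$ ($a = 21 - -12 = 21 + 12 = 33$)
$f{\left(q,S \right)} = \frac{S + q}{2 S}$
$E = 60$ ($E = -6 + 33 \cdot 2 \frac{3 + 3}{2 \cdot 3} = -6 + 66 \cdot \frac{1}{2} \cdot \frac{1}{3} \cdot 6 = -6 + 66 \cdot 1 = -6 + 66 = 60$)
$- (E \left(-2\right) + 11) = - (60 \left(-2\right) + 11) = - (-120 + 11) = \left(-1\right) \left(-109\right) = 109$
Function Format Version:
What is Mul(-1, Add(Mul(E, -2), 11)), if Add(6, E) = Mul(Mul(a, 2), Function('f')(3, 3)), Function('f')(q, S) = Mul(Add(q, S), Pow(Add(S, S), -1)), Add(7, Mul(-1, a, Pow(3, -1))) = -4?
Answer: 109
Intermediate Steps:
a = 33 (a = Add(21, Mul(-3, -4)) = Add(21, 12) = 33)
Function('f')(q, S) = Mul(Rational(1, 2), Pow(S, -1), Add(S, q)) (Function('f')(q, S) = Mul(Add(S, q), Pow(Mul(2, S), -1)) = Mul(Add(S, q), Mul(Rational(1, 2), Pow(S, -1))) = Mul(Rational(1, 2), Pow(S, -1), Add(S, q)))
E = 60 (E = Add(-6, Mul(Mul(33, 2), Mul(Rational(1, 2), Pow(3, -1), Add(3, 3)))) = Add(-6, Mul(66, Mul(Rational(1, 2), Rational(1, 3), 6))) = Add(-6, Mul(66, 1)) = Add(-6, 66) = 60)
Mul(-1, Add(Mul(E, -2), 11)) = Mul(-1, Add(Mul(60, -2), 11)) = Mul(-1, Add(-120, 11)) = Mul(-1, -109) = 109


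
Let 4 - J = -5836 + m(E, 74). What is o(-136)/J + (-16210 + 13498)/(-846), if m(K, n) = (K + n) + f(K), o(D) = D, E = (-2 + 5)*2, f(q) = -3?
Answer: 16900/5311 ≈ 3.1821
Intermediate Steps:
E = 6 (E = 3*2 = 6)
m(K, n) = -3 + K + n (m(K, n) = (K + n) - 3 = -3 + K + n)
J = 5763 (J = 4 - (-5836 + (-3 + 6 + 74)) = 4 - (-5836 + 77) = 4 - 1*(-5759) = 4 + 5759 = 5763)
o(-136)/J + (-16210 + 13498)/(-846) = -136/5763 + (-16210 + 13498)/(-846) = -136*1/5763 - 2712*(-1/846) = -8/339 + 452/141 = 16900/5311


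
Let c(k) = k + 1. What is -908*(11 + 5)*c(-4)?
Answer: 43584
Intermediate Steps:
c(k) = 1 + k
-908*(11 + 5)*c(-4) = -908*(11 + 5)*(1 - 4) = -14528*(-3) = -908*(-48) = 43584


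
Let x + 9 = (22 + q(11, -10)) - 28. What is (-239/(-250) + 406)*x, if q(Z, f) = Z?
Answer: -203478/125 ≈ -1627.8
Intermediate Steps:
x = -4 (x = -9 + ((22 + 11) - 28) = -9 + (33 - 28) = -9 + 5 = -4)
(-239/(-250) + 406)*x = (-239/(-250) + 406)*(-4) = (-239*(-1/250) + 406)*(-4) = (239/250 + 406)*(-4) = (101739/250)*(-4) = -203478/125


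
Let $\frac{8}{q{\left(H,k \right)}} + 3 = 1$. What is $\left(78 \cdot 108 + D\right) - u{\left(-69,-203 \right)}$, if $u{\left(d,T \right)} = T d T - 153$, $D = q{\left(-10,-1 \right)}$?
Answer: $2851994$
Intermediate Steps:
$q{\left(H,k \right)} = -4$ ($q{\left(H,k \right)} = \frac{8}{-3 + 1} = \frac{8}{-2} = 8 \left(- \frac{1}{2}\right) = -4$)
$D = -4$
$u{\left(d,T \right)} = -153 + d T^{2}$ ($u{\left(d,T \right)} = d T^{2} - 153 = -153 + d T^{2}$)
$\left(78 \cdot 108 + D\right) - u{\left(-69,-203 \right)} = \left(78 \cdot 108 - 4\right) - \left(-153 - 69 \left(-203\right)^{2}\right) = \left(8424 - 4\right) - \left(-153 - 2843421\right) = 8420 - \left(-153 - 2843421\right) = 8420 - -2843574 = 8420 + 2843574 = 2851994$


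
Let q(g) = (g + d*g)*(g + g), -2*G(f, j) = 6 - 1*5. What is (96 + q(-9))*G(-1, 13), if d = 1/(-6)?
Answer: -231/2 ≈ -115.50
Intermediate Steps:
d = -⅙ ≈ -0.16667
G(f, j) = -½ (G(f, j) = -(6 - 1*5)/2 = -(6 - 5)/2 = -½*1 = -½)
q(g) = 5*g²/3 (q(g) = (g - g/6)*(g + g) = (5*g/6)*(2*g) = 5*g²/3)
(96 + q(-9))*G(-1, 13) = (96 + (5/3)*(-9)²)*(-½) = (96 + (5/3)*81)*(-½) = (96 + 135)*(-½) = 231*(-½) = -231/2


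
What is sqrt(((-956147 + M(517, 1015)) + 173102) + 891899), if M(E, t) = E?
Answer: sqrt(109371) ≈ 330.71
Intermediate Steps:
sqrt(((-956147 + M(517, 1015)) + 173102) + 891899) = sqrt(((-956147 + 517) + 173102) + 891899) = sqrt((-955630 + 173102) + 891899) = sqrt(-782528 + 891899) = sqrt(109371)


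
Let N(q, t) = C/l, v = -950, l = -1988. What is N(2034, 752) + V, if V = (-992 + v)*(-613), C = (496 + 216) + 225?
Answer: 2366605711/1988 ≈ 1.1904e+6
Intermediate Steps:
C = 937 (C = 712 + 225 = 937)
N(q, t) = -937/1988 (N(q, t) = 937/(-1988) = 937*(-1/1988) = -937/1988)
V = 1190446 (V = (-992 - 950)*(-613) = -1942*(-613) = 1190446)
N(2034, 752) + V = -937/1988 + 1190446 = 2366605711/1988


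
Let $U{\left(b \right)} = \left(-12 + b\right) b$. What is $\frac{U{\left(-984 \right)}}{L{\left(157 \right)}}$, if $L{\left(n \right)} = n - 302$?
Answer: $- \frac{980064}{145} \approx -6759.1$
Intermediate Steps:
$U{\left(b \right)} = b \left(-12 + b\right)$
$L{\left(n \right)} = -302 + n$ ($L{\left(n \right)} = n - 302 = -302 + n$)
$\frac{U{\left(-984 \right)}}{L{\left(157 \right)}} = \frac{\left(-984\right) \left(-12 - 984\right)}{-302 + 157} = \frac{\left(-984\right) \left(-996\right)}{-145} = 980064 \left(- \frac{1}{145}\right) = - \frac{980064}{145}$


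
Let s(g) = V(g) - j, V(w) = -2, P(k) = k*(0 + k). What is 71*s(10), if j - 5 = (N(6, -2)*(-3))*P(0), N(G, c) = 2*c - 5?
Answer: -497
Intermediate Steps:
N(G, c) = -5 + 2*c
P(k) = k² (P(k) = k*k = k²)
j = 5 (j = 5 + ((-5 + 2*(-2))*(-3))*0² = 5 + ((-5 - 4)*(-3))*0 = 5 - 9*(-3)*0 = 5 + 27*0 = 5 + 0 = 5)
s(g) = -7 (s(g) = -2 - 1*5 = -2 - 5 = -7)
71*s(10) = 71*(-7) = -497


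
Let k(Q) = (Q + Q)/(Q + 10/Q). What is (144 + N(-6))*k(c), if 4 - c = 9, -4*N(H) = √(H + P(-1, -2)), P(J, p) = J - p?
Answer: 1440/7 - 5*I*√5/14 ≈ 205.71 - 0.7986*I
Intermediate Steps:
N(H) = -√(1 + H)/4 (N(H) = -√(H + (-1 - 1*(-2)))/4 = -√(H + (-1 + 2))/4 = -√(H + 1)/4 = -√(1 + H)/4)
c = -5 (c = 4 - 1*9 = 4 - 9 = -5)
k(Q) = 2*Q/(Q + 10/Q) (k(Q) = (2*Q)/(Q + 10/Q) = 2*Q/(Q + 10/Q))
(144 + N(-6))*k(c) = (144 - √(1 - 6)/4)*(2*(-5)²/(10 + (-5)²)) = (144 - I*√5/4)*(2*25/(10 + 25)) = (144 - I*√5/4)*(2*25/35) = (144 - I*√5/4)*(2*25*(1/35)) = (144 - I*√5/4)*(10/7) = 1440/7 - 5*I*√5/14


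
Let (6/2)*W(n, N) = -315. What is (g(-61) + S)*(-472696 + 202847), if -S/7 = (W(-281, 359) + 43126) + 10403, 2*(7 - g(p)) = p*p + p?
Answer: 101406825559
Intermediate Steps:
g(p) = 7 - p/2 - p**2/2 (g(p) = 7 - (p*p + p)/2 = 7 - (p**2 + p)/2 = 7 - (p + p**2)/2 = 7 + (-p/2 - p**2/2) = 7 - p/2 - p**2/2)
W(n, N) = -105 (W(n, N) = (1/3)*(-315) = -105)
S = -373968 (S = -7*((-105 + 43126) + 10403) = -7*(43021 + 10403) = -7*53424 = -373968)
(g(-61) + S)*(-472696 + 202847) = ((7 - 1/2*(-61) - 1/2*(-61)**2) - 373968)*(-472696 + 202847) = ((7 + 61/2 - 1/2*3721) - 373968)*(-269849) = ((7 + 61/2 - 3721/2) - 373968)*(-269849) = (-1823 - 373968)*(-269849) = -375791*(-269849) = 101406825559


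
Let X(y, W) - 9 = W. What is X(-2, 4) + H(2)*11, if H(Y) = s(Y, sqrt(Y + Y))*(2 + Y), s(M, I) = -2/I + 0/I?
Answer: -31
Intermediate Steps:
s(M, I) = -2/I (s(M, I) = -2/I + 0 = -2/I)
X(y, W) = 9 + W
H(Y) = -sqrt(2)*(2 + Y)/sqrt(Y) (H(Y) = (-2/sqrt(Y + Y))*(2 + Y) = (-2*sqrt(2)/(2*sqrt(Y)))*(2 + Y) = (-sqrt(2)/sqrt(Y))*(2 + Y) = -sqrt(2)*(2 + Y)/sqrt(Y))
X(-2, 4) + H(2)*11 = (9 + 4) + (sqrt(2)*(-2 - 1*2)/sqrt(2))*11 = 13 + (sqrt(2)*(sqrt(2)/2)*(-2 - 2))*11 = 13 + (sqrt(2)*(sqrt(2)/2)*(-4))*11 = 13 - 4*11 = 13 - 44 = -31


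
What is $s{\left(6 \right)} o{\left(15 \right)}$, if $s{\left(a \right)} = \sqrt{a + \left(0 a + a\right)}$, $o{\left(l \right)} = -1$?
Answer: $- 2 \sqrt{3} \approx -3.4641$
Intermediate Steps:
$s{\left(a \right)} = \sqrt{2} \sqrt{a}$ ($s{\left(a \right)} = \sqrt{a + \left(0 + a\right)} = \sqrt{a + a} = \sqrt{2 a} = \sqrt{2} \sqrt{a}$)
$s{\left(6 \right)} o{\left(15 \right)} = \sqrt{2} \sqrt{6} \left(-1\right) = 2 \sqrt{3} \left(-1\right) = - 2 \sqrt{3}$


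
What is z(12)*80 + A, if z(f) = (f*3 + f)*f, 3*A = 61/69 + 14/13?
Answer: 124003039/2691 ≈ 46081.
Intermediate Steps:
A = 1759/2691 (A = (61/69 + 14/13)/3 = (⅓)*(1759/897) = 1759/2691 ≈ 0.65366)
z(f) = 4*f² (z(f) = (3*f + f)*f = (4*f)*f = 4*f²)
z(12)*80 + A = (4*12²)*80 + 1759/2691 = (4*144)*80 + 1759/2691 = 576*80 + 1759/2691 = 46080 + 1759/2691 = 124003039/2691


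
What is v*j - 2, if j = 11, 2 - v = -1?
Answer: 31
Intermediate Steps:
v = 3 (v = 2 - 1*(-1) = 2 + 1 = 3)
v*j - 2 = 3*11 - 2 = 33 - 2 = 31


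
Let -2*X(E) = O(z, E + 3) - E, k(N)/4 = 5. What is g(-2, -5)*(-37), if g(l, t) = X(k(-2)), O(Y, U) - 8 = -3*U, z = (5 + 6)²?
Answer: -2997/2 ≈ -1498.5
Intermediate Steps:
z = 121 (z = 11² = 121)
O(Y, U) = 8 - 3*U
k(N) = 20 (k(N) = 4*5 = 20)
X(E) = ½ + 2*E (X(E) = -((8 - 3*(E + 3)) - E)/2 = -((8 - 3*(3 + E)) - E)/2 = -((8 + (-9 - 3*E)) - E)/2 = -((-1 - 3*E) - E)/2 = -(-1 - 4*E)/2 = ½ + 2*E)
g(l, t) = 81/2 (g(l, t) = ½ + 2*20 = ½ + 40 = 81/2)
g(-2, -5)*(-37) = (81/2)*(-37) = -2997/2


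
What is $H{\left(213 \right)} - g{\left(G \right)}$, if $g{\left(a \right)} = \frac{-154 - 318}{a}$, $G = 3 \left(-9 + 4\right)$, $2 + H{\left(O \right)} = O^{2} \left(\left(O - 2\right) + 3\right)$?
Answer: $\frac{145633988}{15} \approx 9.7089 \cdot 10^{6}$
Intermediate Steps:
$H{\left(O \right)} = -2 + O^{2} \left(1 + O\right)$ ($H{\left(O \right)} = -2 + O^{2} \left(\left(O - 2\right) + 3\right) = -2 + O^{2} \left(\left(-2 + O\right) + 3\right) = -2 + O^{2} \left(1 + O\right)$)
$G = -15$ ($G = 3 \left(-5\right) = -15$)
$g{\left(a \right)} = - \frac{472}{a}$ ($g{\left(a \right)} = \frac{-154 - 318}{a} = - \frac{472}{a}$)
$H{\left(213 \right)} - g{\left(G \right)} = \left(-2 + 213^{2} + 213^{3}\right) - - \frac{472}{-15} = \left(-2 + 45369 + 9663597\right) - \left(-472\right) \left(- \frac{1}{15}\right) = 9708964 - \frac{472}{15} = \frac{145633988}{15}$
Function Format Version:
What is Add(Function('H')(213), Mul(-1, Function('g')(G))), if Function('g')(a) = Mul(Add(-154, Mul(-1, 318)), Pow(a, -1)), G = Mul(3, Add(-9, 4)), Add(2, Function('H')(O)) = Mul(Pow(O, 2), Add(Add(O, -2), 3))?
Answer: Rational(145633988, 15) ≈ 9.7089e+6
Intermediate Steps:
Function('H')(O) = Add(-2, Mul(Pow(O, 2), Add(1, O))) (Function('H')(O) = Add(-2, Mul(Pow(O, 2), Add(Add(O, -2), 3))) = Add(-2, Mul(Pow(O, 2), Add(Add(-2, O), 3))) = Add(-2, Mul(Pow(O, 2), Add(1, O))))
G = -15 (G = Mul(3, -5) = -15)
Function('g')(a) = Mul(-472, Pow(a, -1)) (Function('g')(a) = Mul(Add(-154, -318), Pow(a, -1)) = Mul(-472, Pow(a, -1)))
Add(Function('H')(213), Mul(-1, Function('g')(G))) = Add(Add(-2, Pow(213, 2), Pow(213, 3)), Mul(-1, Mul(-472, Pow(-15, -1)))) = Add(Add(-2, 45369, 9663597), Mul(-1, Mul(-472, Rational(-1, 15)))) = Add(9708964, Mul(-1, Rational(472, 15))) = Add(9708964, Rational(-472, 15)) = Rational(145633988, 15)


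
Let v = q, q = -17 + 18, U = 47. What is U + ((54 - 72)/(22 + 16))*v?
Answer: 884/19 ≈ 46.526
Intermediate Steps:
q = 1
v = 1
U + ((54 - 72)/(22 + 16))*v = 47 + ((54 - 72)/(22 + 16))*1 = 47 - 18/38*1 = 47 - 18*1/38*1 = 47 - 9/19*1 = 47 - 9/19 = 884/19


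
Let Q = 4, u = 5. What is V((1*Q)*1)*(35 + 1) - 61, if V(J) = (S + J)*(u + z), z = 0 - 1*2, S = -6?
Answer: -277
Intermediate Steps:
z = -2 (z = 0 - 2 = -2)
V(J) = -18 + 3*J (V(J) = (-6 + J)*(5 - 2) = (-6 + J)*3 = -18 + 3*J)
V((1*Q)*1)*(35 + 1) - 61 = (-18 + 3*((1*4)*1))*(35 + 1) - 61 = (-18 + 3*(4*1))*36 - 61 = (-18 + 3*4)*36 - 61 = (-18 + 12)*36 - 61 = -6*36 - 61 = -216 - 61 = -277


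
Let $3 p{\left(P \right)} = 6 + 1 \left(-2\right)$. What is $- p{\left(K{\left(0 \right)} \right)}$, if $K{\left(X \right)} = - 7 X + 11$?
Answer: $- \frac{4}{3} \approx -1.3333$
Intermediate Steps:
$K{\left(X \right)} = 11 - 7 X$
$p{\left(P \right)} = \frac{4}{3}$ ($p{\left(P \right)} = \frac{6 + 1 \left(-2\right)}{3} = \frac{6 - 2}{3} = \frac{1}{3} \cdot 4 = \frac{4}{3}$)
$- p{\left(K{\left(0 \right)} \right)} = \left(-1\right) \frac{4}{3} = - \frac{4}{3}$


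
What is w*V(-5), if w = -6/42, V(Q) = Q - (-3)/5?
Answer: 22/35 ≈ 0.62857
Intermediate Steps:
V(Q) = 3/5 + Q (V(Q) = Q - (-3)/5 = Q - 1*(-3/5) = Q + 3/5 = 3/5 + Q)
w = -1/7 (w = -6*1/42 = -1/7 ≈ -0.14286)
w*V(-5) = -(3/5 - 5)/7 = -1/7*(-22/5) = 22/35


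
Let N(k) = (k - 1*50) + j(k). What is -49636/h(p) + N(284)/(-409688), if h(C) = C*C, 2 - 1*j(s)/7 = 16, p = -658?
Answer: -637317396/5543129851 ≈ -0.11497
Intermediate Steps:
j(s) = -98 (j(s) = 14 - 7*16 = 14 - 112 = -98)
h(C) = C**2
N(k) = -148 + k (N(k) = (k - 1*50) - 98 = (k - 50) - 98 = (-50 + k) - 98 = -148 + k)
-49636/h(p) + N(284)/(-409688) = -49636/((-658)**2) + (-148 + 284)/(-409688) = -49636/432964 + 136*(-1/409688) = -49636*1/432964 - 17/51211 = -12409/108241 - 17/51211 = -637317396/5543129851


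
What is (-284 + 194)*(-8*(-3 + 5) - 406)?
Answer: 37980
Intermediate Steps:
(-284 + 194)*(-8*(-3 + 5) - 406) = -90*(-8*2 - 406) = -90*(-16 - 406) = -90*(-422) = 37980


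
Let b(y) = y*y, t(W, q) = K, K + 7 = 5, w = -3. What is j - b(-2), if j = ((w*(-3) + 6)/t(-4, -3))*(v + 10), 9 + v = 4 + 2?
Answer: -113/2 ≈ -56.500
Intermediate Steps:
K = -2 (K = -7 + 5 = -2)
t(W, q) = -2
b(y) = y²
v = -3 (v = -9 + (4 + 2) = -9 + 6 = -3)
j = -105/2 (j = ((-3*(-3) + 6)/(-2))*(-3 + 10) = ((9 + 6)*(-½))*7 = (15*(-½))*7 = -15/2*7 = -105/2 ≈ -52.500)
j - b(-2) = -105/2 - 1*(-2)² = -105/2 - 1*4 = -105/2 - 4 = -113/2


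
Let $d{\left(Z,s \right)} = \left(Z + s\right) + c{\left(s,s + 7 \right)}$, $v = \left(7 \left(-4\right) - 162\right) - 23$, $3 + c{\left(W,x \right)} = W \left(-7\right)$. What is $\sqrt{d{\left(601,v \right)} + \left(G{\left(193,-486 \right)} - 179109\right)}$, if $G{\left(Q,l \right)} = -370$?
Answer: $i \sqrt{177603} \approx 421.43 i$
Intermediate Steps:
$c{\left(W,x \right)} = -3 - 7 W$ ($c{\left(W,x \right)} = -3 + W \left(-7\right) = -3 - 7 W$)
$v = -213$ ($v = \left(-28 - 162\right) - 23 = -190 - 23 = -213$)
$d{\left(Z,s \right)} = -3 + Z - 6 s$ ($d{\left(Z,s \right)} = \left(Z + s\right) - \left(3 + 7 s\right) = -3 + Z - 6 s$)
$\sqrt{d{\left(601,v \right)} + \left(G{\left(193,-486 \right)} - 179109\right)} = \sqrt{\left(-3 + 601 - -1278\right) - 179479} = \sqrt{\left(-3 + 601 + 1278\right) - 179479} = \sqrt{1876 - 179479} = \sqrt{-177603} = i \sqrt{177603}$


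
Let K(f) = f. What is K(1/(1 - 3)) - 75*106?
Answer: -15901/2 ≈ -7950.5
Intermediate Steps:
K(1/(1 - 3)) - 75*106 = 1/(1 - 3) - 75*106 = 1/(-2) - 7950 = -1/2 - 7950 = -15901/2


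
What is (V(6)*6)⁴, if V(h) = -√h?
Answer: 46656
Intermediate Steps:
(V(6)*6)⁴ = (-√6*6)⁴ = (-6*√6)⁴ = 46656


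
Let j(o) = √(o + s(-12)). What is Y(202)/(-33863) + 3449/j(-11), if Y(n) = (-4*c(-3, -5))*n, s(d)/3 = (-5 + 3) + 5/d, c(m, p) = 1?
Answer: 808/33863 - 6898*I*√73/73 ≈ 0.023861 - 807.35*I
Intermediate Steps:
s(d) = -6 + 15/d (s(d) = 3*((-5 + 3) + 5/d) = 3*(-2 + 5/d) = -6 + 15/d)
Y(n) = -4*n (Y(n) = (-4*1)*n = -4*n)
j(o) = √(-29/4 + o) (j(o) = √(o + (-6 + 15/(-12))) = √(o + (-6 + 15*(-1/12))) = √(o + (-6 - 5/4)) = √(o - 29/4) = √(-29/4 + o))
Y(202)/(-33863) + 3449/j(-11) = -4*202/(-33863) + 3449/((√(-29 + 4*(-11))/2)) = -808*(-1/33863) + 3449/((√(-29 - 44)/2)) = 808/33863 + 3449/((√(-73)/2)) = 808/33863 + 3449/(((I*√73)/2)) = 808/33863 + 3449/((I*√73/2)) = 808/33863 + 3449*(-2*I*√73/73) = 808/33863 - 6898*I*√73/73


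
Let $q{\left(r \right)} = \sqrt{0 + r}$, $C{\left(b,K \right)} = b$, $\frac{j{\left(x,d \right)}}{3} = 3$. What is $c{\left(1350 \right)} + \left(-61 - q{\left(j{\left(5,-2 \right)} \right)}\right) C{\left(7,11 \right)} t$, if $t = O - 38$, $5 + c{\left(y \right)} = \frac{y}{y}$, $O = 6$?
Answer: $14332$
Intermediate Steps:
$j{\left(x,d \right)} = 9$ ($j{\left(x,d \right)} = 3 \cdot 3 = 9$)
$q{\left(r \right)} = \sqrt{r}$
$c{\left(y \right)} = -4$ ($c{\left(y \right)} = -5 + \frac{y}{y} = -5 + 1 = -4$)
$t = -32$ ($t = 6 - 38 = -32$)
$c{\left(1350 \right)} + \left(-61 - q{\left(j{\left(5,-2 \right)} \right)}\right) C{\left(7,11 \right)} t = -4 + \left(-61 - \sqrt{9}\right) 7 \left(-32\right) = -4 + \left(-61 - 3\right) 7 \left(-32\right) = -4 + \left(-64\right) 7 \left(-32\right) = -4 - -14336 = -4 + 14336 = 14332$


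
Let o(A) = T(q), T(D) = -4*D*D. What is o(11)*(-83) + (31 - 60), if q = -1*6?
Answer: 11923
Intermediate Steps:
q = -6
T(D) = -4*D²
o(A) = -144 (o(A) = -4*(-6)² = -4*36 = -144)
o(11)*(-83) + (31 - 60) = -144*(-83) + (31 - 60) = 11952 - 29 = 11923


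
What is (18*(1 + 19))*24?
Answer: 8640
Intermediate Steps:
(18*(1 + 19))*24 = (18*20)*24 = 360*24 = 8640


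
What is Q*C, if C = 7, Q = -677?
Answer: -4739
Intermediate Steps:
Q*C = -677*7 = -4739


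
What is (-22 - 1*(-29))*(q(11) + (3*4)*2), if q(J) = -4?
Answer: 140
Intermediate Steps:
(-22 - 1*(-29))*(q(11) + (3*4)*2) = (-22 - 1*(-29))*(-4 + (3*4)*2) = (-22 + 29)*(-4 + 12*2) = 7*(-4 + 24) = 7*20 = 140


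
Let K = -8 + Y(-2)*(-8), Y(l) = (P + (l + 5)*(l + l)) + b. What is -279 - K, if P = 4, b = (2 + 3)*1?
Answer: -295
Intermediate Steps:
b = 5 (b = 5*1 = 5)
Y(l) = 9 + 2*l*(5 + l) (Y(l) = (4 + (l + 5)*(l + l)) + 5 = (4 + (5 + l)*(2*l)) + 5 = (4 + 2*l*(5 + l)) + 5 = 9 + 2*l*(5 + l))
K = 16 (K = -8 + (9 + 2*(-2)² + 10*(-2))*(-8) = -8 + (9 + 2*4 - 20)*(-8) = -8 + (9 + 8 - 20)*(-8) = -8 - 3*(-8) = -8 + 24 = 16)
-279 - K = -279 - 1*16 = -279 - 16 = -295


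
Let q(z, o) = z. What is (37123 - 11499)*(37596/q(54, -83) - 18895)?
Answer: -4196929336/9 ≈ -4.6633e+8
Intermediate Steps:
(37123 - 11499)*(37596/q(54, -83) - 18895) = (37123 - 11499)*(37596/54 - 18895) = 25624*(37596*(1/54) - 18895) = 25624*(6266/9 - 18895) = 25624*(-163789/9) = -4196929336/9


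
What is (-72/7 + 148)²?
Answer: 929296/49 ≈ 18965.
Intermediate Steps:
(-72/7 + 148)² = (964/7)² = 929296/49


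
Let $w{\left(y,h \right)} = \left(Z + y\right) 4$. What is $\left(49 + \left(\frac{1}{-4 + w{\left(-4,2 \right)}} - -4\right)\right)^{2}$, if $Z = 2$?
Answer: $\frac{403225}{144} \approx 2800.2$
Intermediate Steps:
$w{\left(y,h \right)} = 8 + 4 y$ ($w{\left(y,h \right)} = \left(2 + y\right) 4 = 8 + 4 y$)
$\left(49 + \left(\frac{1}{-4 + w{\left(-4,2 \right)}} - -4\right)\right)^{2} = \left(49 + \left(\frac{1}{-4 + \left(8 + 4 \left(-4\right)\right)} - -4\right)\right)^{2} = \left(49 + \left(\frac{1}{-4 + \left(8 - 16\right)} + 4\right)\right)^{2} = \left(49 + \left(\frac{1}{-4 - 8} + 4\right)\right)^{2} = \left(49 + \left(\frac{1}{-12} + 4\right)\right)^{2} = \left(49 + \left(- \frac{1}{12} + 4\right)\right)^{2} = \left(49 + \frac{47}{12}\right)^{2} = \left(\frac{635}{12}\right)^{2} = \frac{403225}{144}$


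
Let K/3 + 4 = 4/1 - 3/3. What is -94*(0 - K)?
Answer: -282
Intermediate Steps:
K = -3 (K = -12 + 3*(4/1 - 3/3) = -12 + 3*(4*1 - 3*⅓) = -12 + 3*(4 - 1) = -12 + 3*3 = -12 + 9 = -3)
-94*(0 - K) = -94*(0 - 1*(-3)) = -94*(0 + 3) = -94*3 = -282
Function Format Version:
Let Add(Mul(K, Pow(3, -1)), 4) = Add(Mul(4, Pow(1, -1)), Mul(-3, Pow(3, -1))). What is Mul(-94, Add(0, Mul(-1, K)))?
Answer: -282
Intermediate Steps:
K = -3 (K = Add(-12, Mul(3, Add(Mul(4, Pow(1, -1)), Mul(-3, Pow(3, -1))))) = Add(-12, Mul(3, Add(Mul(4, 1), Mul(-3, Rational(1, 3))))) = Add(-12, Mul(3, Add(4, -1))) = Add(-12, Mul(3, 3)) = Add(-12, 9) = -3)
Mul(-94, Add(0, Mul(-1, K))) = Mul(-94, Add(0, Mul(-1, -3))) = Mul(-94, Add(0, 3)) = Mul(-94, 3) = -282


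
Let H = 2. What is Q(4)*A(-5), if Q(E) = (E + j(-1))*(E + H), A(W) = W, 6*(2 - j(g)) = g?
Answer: -185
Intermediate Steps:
j(g) = 2 - g/6
Q(E) = (2 + E)*(13/6 + E) (Q(E) = (E + (2 - 1/6*(-1)))*(E + 2) = (E + (2 + 1/6))*(2 + E) = (E + 13/6)*(2 + E) = (13/6 + E)*(2 + E) = (2 + E)*(13/6 + E))
Q(4)*A(-5) = (13/3 + 4**2 + (25/6)*4)*(-5) = (13/3 + 16 + 50/3)*(-5) = 37*(-5) = -185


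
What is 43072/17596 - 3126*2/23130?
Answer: 36926882/16958145 ≈ 2.1775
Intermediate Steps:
43072/17596 - 3126*2/23130 = 43072*(1/17596) - 6252*1/23130 = 10768/4399 - 1042/3855 = 36926882/16958145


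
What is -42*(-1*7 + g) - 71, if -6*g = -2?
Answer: 209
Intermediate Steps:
g = 1/3 (g = -1/6*(-2) = 1/3 ≈ 0.33333)
-42*(-1*7 + g) - 71 = -42*(-1*7 + 1/3) - 71 = -42*(-7 + 1/3) - 71 = -42*(-20/3) - 71 = 280 - 71 = 209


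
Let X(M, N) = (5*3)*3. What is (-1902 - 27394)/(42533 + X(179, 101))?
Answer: -14648/21289 ≈ -0.68806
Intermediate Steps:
X(M, N) = 45 (X(M, N) = 15*3 = 45)
(-1902 - 27394)/(42533 + X(179, 101)) = (-1902 - 27394)/(42533 + 45) = -29296/42578 = -29296*1/42578 = -14648/21289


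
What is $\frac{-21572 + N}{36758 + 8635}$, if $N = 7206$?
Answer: $- \frac{14366}{45393} \approx -0.31648$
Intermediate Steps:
$\frac{-21572 + N}{36758 + 8635} = \frac{-21572 + 7206}{36758 + 8635} = - \frac{14366}{45393}$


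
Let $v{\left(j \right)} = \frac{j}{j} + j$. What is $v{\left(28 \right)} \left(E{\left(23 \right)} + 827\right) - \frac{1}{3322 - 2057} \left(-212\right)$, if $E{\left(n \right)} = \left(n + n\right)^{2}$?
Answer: $\frac{107964167}{1265} \approx 85347.0$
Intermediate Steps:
$E{\left(n \right)} = 4 n^{2}$ ($E{\left(n \right)} = \left(2 n\right)^{2} = 4 n^{2}$)
$v{\left(j \right)} = 1 + j$
$v{\left(28 \right)} \left(E{\left(23 \right)} + 827\right) - \frac{1}{3322 - 2057} \left(-212\right) = \left(1 + 28\right) \left(4 \cdot 23^{2} + 827\right) - \frac{1}{3322 - 2057} \left(-212\right) = 29 \left(4 \cdot 529 + 827\right) - \frac{1}{1265} \left(-212\right) = 29 \left(2116 + 827\right) - \frac{1}{1265} \left(-212\right) = 29 \cdot 2943 - - \frac{212}{1265} = 85347 + \frac{212}{1265} = \frac{107964167}{1265}$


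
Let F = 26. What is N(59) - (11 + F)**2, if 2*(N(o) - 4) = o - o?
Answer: -1365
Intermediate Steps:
N(o) = 4 (N(o) = 4 + (o - o)/2 = 4 + (1/2)*0 = 4 + 0 = 4)
N(59) - (11 + F)**2 = 4 - (11 + 26)**2 = 4 - 1*37**2 = 4 - 1*1369 = 4 - 1369 = -1365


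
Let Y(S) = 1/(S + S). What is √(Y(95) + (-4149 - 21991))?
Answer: I*√943653810/190 ≈ 161.68*I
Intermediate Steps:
Y(S) = 1/(2*S)
√(Y(95) + (-4149 - 21991)) = √((½)/95 + (-4149 - 21991)) = √((½)*(1/95) - 26140) = √(1/190 - 26140) = √(-4966599/190) = I*√943653810/190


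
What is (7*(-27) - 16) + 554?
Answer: 349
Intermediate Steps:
(7*(-27) - 16) + 554 = (-189 - 16) + 554 = -205 + 554 = 349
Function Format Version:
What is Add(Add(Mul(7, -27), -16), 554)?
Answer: 349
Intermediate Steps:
Add(Add(Mul(7, -27), -16), 554) = Add(Add(-189, -16), 554) = Add(-205, 554) = 349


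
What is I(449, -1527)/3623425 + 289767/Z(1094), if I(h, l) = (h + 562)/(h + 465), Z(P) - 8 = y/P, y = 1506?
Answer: 524930398135022469/16986275798050 ≈ 30903.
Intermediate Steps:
Z(P) = 8 + 1506/P
I(h, l) = (562 + h)/(465 + h)
I(449, -1527)/3623425 + 289767/Z(1094) = ((562 + 449)/(465 + 449))/3623425 + 289767/(8 + 1506/1094) = (1011/914)*(1/3623425) + 289767/(8 + 1506*(1/1094)) = ((1/914)*1011)*(1/3623425) + 289767/(8 + 753/547) = (1011/914)*(1/3623425) + 289767/(5129/547) = 1011/3311810450 + 289767*(547/5129) = 1011/3311810450 + 158502549/5129 = 524930398135022469/16986275798050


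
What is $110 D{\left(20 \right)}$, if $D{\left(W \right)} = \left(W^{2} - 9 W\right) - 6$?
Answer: $23540$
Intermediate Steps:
$D{\left(W \right)} = -6 + W^{2} - 9 W$
$110 D{\left(20 \right)} = 110 \left(-6 + 20^{2} - 180\right) = 110 \left(-6 + 400 - 180\right) = 110 \cdot 214 = 23540$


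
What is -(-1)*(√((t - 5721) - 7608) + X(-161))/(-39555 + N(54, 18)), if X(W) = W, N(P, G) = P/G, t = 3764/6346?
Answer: 161/39552 - I*√134189454055/125498496 ≈ 0.0040706 - 0.0029189*I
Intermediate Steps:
t = 1882/3173 (t = 3764*(1/6346) = 1882/3173 ≈ 0.59313)
-(-1)*(√((t - 5721) - 7608) + X(-161))/(-39555 + N(54, 18)) = -(-1)*(√((1882/3173 - 5721) - 7608) - 161)/(-39555 + 54/18) = -(-1)*(√(-18150851/3173 - 7608) - 161)/(-39555 + 54*(1/18)) = -(-1)*(√(-42291035/3173) - 161)/(-39555 + 3) = -(-1)*(I*√134189454055/3173 - 161)/(-39552) = -(-1)*(-161 + I*√134189454055/3173)*(-1/39552) = -(-1)*(161/39552 - I*√134189454055/125498496) = -(-161/39552 + I*√134189454055/125498496) = 161/39552 - I*√134189454055/125498496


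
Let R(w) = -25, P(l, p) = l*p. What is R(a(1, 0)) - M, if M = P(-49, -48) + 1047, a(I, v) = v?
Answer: -3424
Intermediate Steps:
M = 3399 (M = -49*(-48) + 1047 = 2352 + 1047 = 3399)
R(a(1, 0)) - M = -25 - 1*3399 = -25 - 3399 = -3424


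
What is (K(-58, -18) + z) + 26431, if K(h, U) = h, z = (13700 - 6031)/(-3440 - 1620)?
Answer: 133439711/5060 ≈ 26372.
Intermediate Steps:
z = -7669/5060 (z = 7669/(-5060) = 7669*(-1/5060) = -7669/5060 ≈ -1.5156)
(K(-58, -18) + z) + 26431 = (-58 - 7669/5060) + 26431 = -301149/5060 + 26431 = 133439711/5060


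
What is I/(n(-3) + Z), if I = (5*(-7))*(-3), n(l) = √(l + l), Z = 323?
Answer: 969/2981 - 3*I*√6/2981 ≈ 0.32506 - 0.0024651*I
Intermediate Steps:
n(l) = √2*√l (n(l) = √(2*l) = √2*√l)
I = 105 (I = -35*(-3) = 105)
I/(n(-3) + Z) = 105/(√2*√(-3) + 323) = 105/(√2*(I*√3) + 323) = 105/(I*√6 + 323) = 105/(323 + I*√6)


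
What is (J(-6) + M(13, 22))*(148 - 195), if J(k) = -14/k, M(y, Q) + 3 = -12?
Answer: 1786/3 ≈ 595.33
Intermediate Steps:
M(y, Q) = -15 (M(y, Q) = -3 - 12 = -15)
(J(-6) + M(13, 22))*(148 - 195) = (-14/(-6) - 15)*(148 - 195) = (-14*(-⅙) - 15)*(-47) = (7/3 - 15)*(-47) = -38/3*(-47) = 1786/3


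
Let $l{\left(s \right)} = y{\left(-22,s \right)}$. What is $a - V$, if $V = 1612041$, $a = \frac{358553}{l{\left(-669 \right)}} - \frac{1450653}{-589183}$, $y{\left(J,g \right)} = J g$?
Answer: $- \frac{13978734706496101}{8671595394} \approx -1.612 \cdot 10^{6}$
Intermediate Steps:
$l{\left(s \right)} = - 22 s$
$a = \frac{232604043053}{8671595394}$ ($a = \frac{358553}{\left(-22\right) \left(-669\right)} - \frac{1450653}{-589183} = \frac{358553}{14718} - - \frac{1450653}{589183} = 358553 \cdot \frac{1}{14718} + \frac{1450653}{589183} = \frac{358553}{14718} + \frac{1450653}{589183} = \frac{232604043053}{8671595394} \approx 26.824$)
$a - V = \frac{232604043053}{8671595394} - 1612041 = - \frac{13978734706496101}{8671595394}$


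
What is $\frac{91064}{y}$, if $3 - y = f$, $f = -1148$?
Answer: $\frac{91064}{1151} \approx 79.117$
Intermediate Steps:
$y = 1151$ ($y = 3 - -1148 = 3 + 1148 = 1151$)
$\frac{91064}{y} = \frac{91064}{1151}$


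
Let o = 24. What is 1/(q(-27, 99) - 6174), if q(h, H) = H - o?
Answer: -1/6099 ≈ -0.00016396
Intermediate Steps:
q(h, H) = -24 + H (q(h, H) = H - 1*24 = H - 24 = -24 + H)
1/(q(-27, 99) - 6174) = 1/((-24 + 99) - 6174) = 1/(75 - 6174) = 1/(-6099) = -1/6099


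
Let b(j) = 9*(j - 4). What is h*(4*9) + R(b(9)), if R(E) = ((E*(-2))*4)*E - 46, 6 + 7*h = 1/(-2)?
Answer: -113956/7 ≈ -16279.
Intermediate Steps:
h = -13/14 (h = -6/7 + (⅐)/(-2) = -6/7 + (⅐)*(-½) = -6/7 - 1/14 = -13/14 ≈ -0.92857)
b(j) = -36 + 9*j (b(j) = 9*(-4 + j) = -36 + 9*j)
R(E) = -46 - 8*E² (R(E) = (-2*E*4)*E - 46 = (-8*E)*E - 46 = -8*E² - 46 = -46 - 8*E²)
h*(4*9) + R(b(9)) = -26*9/7 + (-46 - 8*(-36 + 9*9)²) = -13/14*36 + (-46 - 8*(-36 + 81)²) = -234/7 + (-46 - 8*45²) = -234/7 + (-46 - 8*2025) = -234/7 + (-46 - 16200) = -234/7 - 16246 = -113956/7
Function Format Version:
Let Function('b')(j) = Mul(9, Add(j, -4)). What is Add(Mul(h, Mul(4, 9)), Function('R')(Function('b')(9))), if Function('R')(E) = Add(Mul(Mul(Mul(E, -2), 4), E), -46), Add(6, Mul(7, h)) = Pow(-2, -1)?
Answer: Rational(-113956, 7) ≈ -16279.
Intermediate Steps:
h = Rational(-13, 14) (h = Add(Rational(-6, 7), Mul(Rational(1, 7), Pow(-2, -1))) = Add(Rational(-6, 7), Mul(Rational(1, 7), Rational(-1, 2))) = Add(Rational(-6, 7), Rational(-1, 14)) = Rational(-13, 14) ≈ -0.92857)
Function('b')(j) = Add(-36, Mul(9, j)) (Function('b')(j) = Mul(9, Add(-4, j)) = Add(-36, Mul(9, j)))
Function('R')(E) = Add(-46, Mul(-8, Pow(E, 2))) (Function('R')(E) = Add(Mul(Mul(Mul(-2, E), 4), E), -46) = Add(Mul(Mul(-8, E), E), -46) = Add(Mul(-8, Pow(E, 2)), -46) = Add(-46, Mul(-8, Pow(E, 2))))
Add(Mul(h, Mul(4, 9)), Function('R')(Function('b')(9))) = Add(Mul(Rational(-13, 14), Mul(4, 9)), Add(-46, Mul(-8, Pow(Add(-36, Mul(9, 9)), 2)))) = Add(Mul(Rational(-13, 14), 36), Add(-46, Mul(-8, Pow(Add(-36, 81), 2)))) = Add(Rational(-234, 7), Add(-46, Mul(-8, Pow(45, 2)))) = Add(Rational(-234, 7), Add(-46, Mul(-8, 2025))) = Add(Rational(-234, 7), Add(-46, -16200)) = Add(Rational(-234, 7), -16246) = Rational(-113956, 7)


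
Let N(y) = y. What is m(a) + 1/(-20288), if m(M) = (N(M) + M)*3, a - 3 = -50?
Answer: -5721217/20288 ≈ -282.00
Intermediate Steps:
a = -47 (a = 3 - 50 = -47)
m(M) = 6*M (m(M) = (M + M)*3 = (2*M)*3 = 6*M)
m(a) + 1/(-20288) = 6*(-47) + 1/(-20288) = -282 - 1/20288 = -5721217/20288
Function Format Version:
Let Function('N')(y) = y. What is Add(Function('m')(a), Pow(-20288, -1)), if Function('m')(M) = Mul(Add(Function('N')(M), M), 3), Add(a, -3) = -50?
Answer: Rational(-5721217, 20288) ≈ -282.00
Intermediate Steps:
a = -47 (a = Add(3, -50) = -47)
Function('m')(M) = Mul(6, M) (Function('m')(M) = Mul(Add(M, M), 3) = Mul(Mul(2, M), 3) = Mul(6, M))
Add(Function('m')(a), Pow(-20288, -1)) = Add(Mul(6, -47), Pow(-20288, -1)) = Add(-282, Rational(-1, 20288)) = Rational(-5721217, 20288)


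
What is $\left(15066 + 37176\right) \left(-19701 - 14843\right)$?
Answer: $-1804647648$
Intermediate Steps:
$\left(15066 + 37176\right) \left(-19701 - 14843\right) = 52242 \left(-34544\right) = -1804647648$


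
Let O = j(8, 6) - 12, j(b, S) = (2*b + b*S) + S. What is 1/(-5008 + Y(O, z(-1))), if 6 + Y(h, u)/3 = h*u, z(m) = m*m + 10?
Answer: -1/3112 ≈ -0.00032134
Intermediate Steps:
j(b, S) = S + 2*b + S*b (j(b, S) = (2*b + S*b) + S = S + 2*b + S*b)
z(m) = 10 + m² (z(m) = m² + 10 = 10 + m²)
O = 58 (O = (6 + 2*8 + 6*8) - 12 = (6 + 16 + 48) - 12 = 70 - 12 = 58)
Y(h, u) = -18 + 3*h*u (Y(h, u) = -18 + 3*(h*u) = -18 + 3*h*u)
1/(-5008 + Y(O, z(-1))) = 1/(-5008 + (-18 + 3*58*(10 + (-1)²))) = 1/(-5008 + (-18 + 3*58*(10 + 1))) = 1/(-5008 + (-18 + 3*58*11)) = 1/(-5008 + (-18 + 1914)) = 1/(-5008 + 1896) = 1/(-3112) = -1/3112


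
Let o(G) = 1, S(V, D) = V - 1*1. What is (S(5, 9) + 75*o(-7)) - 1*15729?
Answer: -15650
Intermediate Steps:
S(V, D) = -1 + V (S(V, D) = V - 1 = -1 + V)
(S(5, 9) + 75*o(-7)) - 1*15729 = ((-1 + 5) + 75*1) - 1*15729 = (4 + 75) - 15729 = 79 - 15729 = -15650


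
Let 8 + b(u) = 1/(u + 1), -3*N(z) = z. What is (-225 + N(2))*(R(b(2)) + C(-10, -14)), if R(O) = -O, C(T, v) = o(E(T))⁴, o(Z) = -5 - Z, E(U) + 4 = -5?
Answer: -535507/9 ≈ -59501.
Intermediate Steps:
E(U) = -9 (E(U) = -4 - 5 = -9)
N(z) = -z/3
b(u) = -8 + 1/(1 + u) (b(u) = -8 + 1/(u + 1) = -8 + 1/(1 + u))
C(T, v) = 256 (C(T, v) = (-5 - 1*(-9))⁴ = (-5 + 9)⁴ = 4⁴ = 256)
(-225 + N(2))*(R(b(2)) + C(-10, -14)) = (-225 - ⅓*2)*(-(-7 - 8*2)/(1 + 2) + 256) = (-225 - ⅔)*(-(-7 - 16)/3 + 256) = -677*(-(-23)/3 + 256)/3 = -677*(-1*(-23/3) + 256)/3 = -677*(23/3 + 256)/3 = -677/3*791/3 = -535507/9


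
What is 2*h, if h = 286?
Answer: 572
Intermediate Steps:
2*h = 2*286 = 572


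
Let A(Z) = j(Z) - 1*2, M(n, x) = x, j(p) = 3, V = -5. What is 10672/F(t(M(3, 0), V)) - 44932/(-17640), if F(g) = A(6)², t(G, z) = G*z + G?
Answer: 47074753/4410 ≈ 10675.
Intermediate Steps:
A(Z) = 1 (A(Z) = 3 - 1*2 = 3 - 2 = 1)
t(G, z) = G + G*z
F(g) = 1 (F(g) = 1² = 1)
10672/F(t(M(3, 0), V)) - 44932/(-17640) = 10672/1 - 44932/(-17640) = 10672*1 - 44932*(-1/17640) = 10672 + 11233/4410 = 47074753/4410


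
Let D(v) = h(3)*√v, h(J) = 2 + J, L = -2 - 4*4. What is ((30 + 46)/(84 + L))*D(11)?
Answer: 190*√11/33 ≈ 19.096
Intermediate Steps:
L = -18 (L = -2 - 16 = -18)
D(v) = 5*√v (D(v) = (2 + 3)*√v = 5*√v)
((30 + 46)/(84 + L))*D(11) = ((30 + 46)/(84 - 18))*(5*√11) = (76/66)*(5*√11) = (76*(1/66))*(5*√11) = 38*(5*√11)/33 = 190*√11/33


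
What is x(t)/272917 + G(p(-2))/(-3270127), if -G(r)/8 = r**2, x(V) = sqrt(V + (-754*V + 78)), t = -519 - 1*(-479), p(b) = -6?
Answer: 288/3270127 + sqrt(30198)/272917 ≈ 0.00072480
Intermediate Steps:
t = -40 (t = -519 + 479 = -40)
x(V) = sqrt(78 - 753*V) (x(V) = sqrt(V + (78 - 754*V)) = sqrt(78 - 753*V))
G(r) = -8*r**2
x(t)/272917 + G(p(-2))/(-3270127) = sqrt(78 - 753*(-40))/272917 - 8*(-6)**2/(-3270127) = sqrt(78 + 30120)*(1/272917) - 8*36*(-1/3270127) = sqrt(30198)*(1/272917) - 288*(-1/3270127) = sqrt(30198)/272917 + 288/3270127 = 288/3270127 + sqrt(30198)/272917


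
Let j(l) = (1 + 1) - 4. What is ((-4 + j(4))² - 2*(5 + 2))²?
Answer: 484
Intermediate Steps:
j(l) = -2 (j(l) = 2 - 4 = -2)
((-4 + j(4))² - 2*(5 + 2))² = ((-4 - 2)² - 2*(5 + 2))² = ((-6)² - 2*7)² = (36 - 14)² = 22² = 484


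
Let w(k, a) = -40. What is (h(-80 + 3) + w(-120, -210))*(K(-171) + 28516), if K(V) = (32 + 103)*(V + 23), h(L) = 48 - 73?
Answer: -554840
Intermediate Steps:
h(L) = -25
K(V) = 3105 + 135*V (K(V) = 135*(23 + V) = 3105 + 135*V)
(h(-80 + 3) + w(-120, -210))*(K(-171) + 28516) = (-25 - 40)*((3105 + 135*(-171)) + 28516) = -65*((3105 - 23085) + 28516) = -65*(-19980 + 28516) = -65*8536 = -554840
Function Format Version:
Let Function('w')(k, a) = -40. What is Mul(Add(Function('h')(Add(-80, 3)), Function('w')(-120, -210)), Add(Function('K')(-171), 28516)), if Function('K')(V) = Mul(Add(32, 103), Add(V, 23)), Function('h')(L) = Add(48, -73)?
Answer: -554840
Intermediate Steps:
Function('h')(L) = -25
Function('K')(V) = Add(3105, Mul(135, V)) (Function('K')(V) = Mul(135, Add(23, V)) = Add(3105, Mul(135, V)))
Mul(Add(Function('h')(Add(-80, 3)), Function('w')(-120, -210)), Add(Function('K')(-171), 28516)) = Mul(Add(-25, -40), Add(Add(3105, Mul(135, -171)), 28516)) = Mul(-65, Add(Add(3105, -23085), 28516)) = Mul(-65, Add(-19980, 28516)) = Mul(-65, 8536) = -554840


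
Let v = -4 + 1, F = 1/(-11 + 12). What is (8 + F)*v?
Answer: -27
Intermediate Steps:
F = 1 (F = 1/1 = 1)
v = -3
(8 + F)*v = (8 + 1)*(-3) = 9*(-3) = -27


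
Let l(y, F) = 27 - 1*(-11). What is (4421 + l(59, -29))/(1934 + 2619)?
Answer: 4459/4553 ≈ 0.97935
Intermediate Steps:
l(y, F) = 38 (l(y, F) = 27 + 11 = 38)
(4421 + l(59, -29))/(1934 + 2619) = (4421 + 38)/(1934 + 2619) = 4459/4553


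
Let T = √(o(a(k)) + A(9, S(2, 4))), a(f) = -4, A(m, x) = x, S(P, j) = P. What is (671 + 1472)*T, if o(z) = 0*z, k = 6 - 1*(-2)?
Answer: 2143*√2 ≈ 3030.7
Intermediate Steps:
k = 8 (k = 6 + 2 = 8)
o(z) = 0
T = √2 (T = √(0 + 2) = √2 ≈ 1.4142)
(671 + 1472)*T = (671 + 1472)*√2 = 2143*√2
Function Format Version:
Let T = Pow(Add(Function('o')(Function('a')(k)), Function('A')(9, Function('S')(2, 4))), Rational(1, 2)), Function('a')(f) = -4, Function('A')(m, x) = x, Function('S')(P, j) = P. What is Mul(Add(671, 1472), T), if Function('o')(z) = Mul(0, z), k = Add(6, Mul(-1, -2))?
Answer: Mul(2143, Pow(2, Rational(1, 2))) ≈ 3030.7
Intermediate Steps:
k = 8 (k = Add(6, 2) = 8)
Function('o')(z) = 0
T = Pow(2, Rational(1, 2)) (T = Pow(Add(0, 2), Rational(1, 2)) = Pow(2, Rational(1, 2)) ≈ 1.4142)
Mul(Add(671, 1472), T) = Mul(Add(671, 1472), Pow(2, Rational(1, 2))) = Mul(2143, Pow(2, Rational(1, 2)))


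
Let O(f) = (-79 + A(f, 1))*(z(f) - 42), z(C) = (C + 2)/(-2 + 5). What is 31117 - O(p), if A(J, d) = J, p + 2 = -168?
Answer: 6715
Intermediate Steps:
p = -170 (p = -2 - 168 = -170)
z(C) = ⅔ + C/3 (z(C) = (2 + C)/3 = (2 + C)*(⅓) = ⅔ + C/3)
O(f) = (-79 + f)*(-124/3 + f/3) (O(f) = (-79 + f)*((⅔ + f/3) - 42) = (-79 + f)*(-124/3 + f/3))
31117 - O(p) = 31117 - (9796/3 - 203/3*(-170) + (⅓)*(-170)²) = 31117 - (9796/3 + 34510/3 + (⅓)*28900) = 31117 - (9796/3 + 34510/3 + 28900/3) = 31117 - 1*24402 = 31117 - 24402 = 6715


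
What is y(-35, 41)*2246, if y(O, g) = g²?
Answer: 3775526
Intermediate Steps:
y(-35, 41)*2246 = 41²*2246 = 1681*2246 = 3775526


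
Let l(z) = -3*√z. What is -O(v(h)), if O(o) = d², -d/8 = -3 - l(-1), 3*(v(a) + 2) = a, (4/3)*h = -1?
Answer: 1152*I ≈ 1152.0*I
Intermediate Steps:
h = -¾ (h = (¾)*(-1) = -¾ ≈ -0.75000)
v(a) = -2 + a/3
d = 24 - 24*I (d = -8*(-3 - (-3)*√(-1)) = -8*(-3 - (-3)*I) = -8*(-3 + 3*I) = 24 - 24*I ≈ 24.0 - 24.0*I)
O(o) = (24 - 24*I)²
-O(v(h)) = -(-1152)*I = 1152*I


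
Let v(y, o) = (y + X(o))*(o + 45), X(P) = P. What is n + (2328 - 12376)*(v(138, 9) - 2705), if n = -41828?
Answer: -52623012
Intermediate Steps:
v(y, o) = (45 + o)*(o + y) (v(y, o) = (y + o)*(o + 45) = (o + y)*(45 + o) = (45 + o)*(o + y))
n + (2328 - 12376)*(v(138, 9) - 2705) = -41828 + (2328 - 12376)*((9² + 45*9 + 45*138 + 9*138) - 2705) = -41828 - 10048*((81 + 405 + 6210 + 1242) - 2705) = -41828 - 10048*(7938 - 2705) = -41828 - 10048*5233 = -41828 - 52581184 = -52623012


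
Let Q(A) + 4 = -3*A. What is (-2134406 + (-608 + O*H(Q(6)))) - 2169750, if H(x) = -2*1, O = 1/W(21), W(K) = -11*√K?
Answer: -4304764 + 2*√21/231 ≈ -4.3048e+6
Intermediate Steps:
Q(A) = -4 - 3*A
O = -√21/231 (O = 1/(-11*√21) = -√21/231 ≈ -0.019838)
H(x) = -2
(-2134406 + (-608 + O*H(Q(6)))) - 2169750 = (-2134406 + (-608 - √21/231*(-2))) - 2169750 = (-2134406 + (-608 + 2*√21/231)) - 2169750 = (-2135014 + 2*√21/231) - 2169750 = -4304764 + 2*√21/231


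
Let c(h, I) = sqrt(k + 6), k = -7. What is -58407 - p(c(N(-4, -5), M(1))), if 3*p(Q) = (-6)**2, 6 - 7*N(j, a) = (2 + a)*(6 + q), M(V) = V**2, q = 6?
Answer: -58419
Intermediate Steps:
N(j, a) = -18/7 - 12*a/7 (N(j, a) = 6/7 - (2 + a)*(6 + 6)/7 = 6/7 - (2 + a)*12/7 = 6/7 - (24 + 12*a)/7 = 6/7 + (-24/7 - 12*a/7) = -18/7 - 12*a/7)
c(h, I) = I (c(h, I) = sqrt(-7 + 6) = sqrt(-1) = I)
p(Q) = 12 (p(Q) = (1/3)*(-6)**2 = (1/3)*36 = 12)
-58407 - p(c(N(-4, -5), M(1))) = -58407 - 1*12 = -58407 - 12 = -58419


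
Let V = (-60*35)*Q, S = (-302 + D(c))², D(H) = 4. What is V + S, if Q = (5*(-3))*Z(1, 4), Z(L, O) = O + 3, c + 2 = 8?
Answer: 309304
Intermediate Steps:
c = 6 (c = -2 + 8 = 6)
Z(L, O) = 3 + O
Q = -105 (Q = (5*(-3))*(3 + 4) = -15*7 = -105)
S = 88804 (S = (-302 + 4)² = (-298)² = 88804)
V = 220500 (V = -60*35*(-105) = -2100*(-105) = 220500)
V + S = 220500 + 88804 = 309304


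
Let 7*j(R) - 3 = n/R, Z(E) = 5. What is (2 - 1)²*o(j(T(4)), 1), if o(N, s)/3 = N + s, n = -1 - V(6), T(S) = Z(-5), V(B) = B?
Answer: 129/35 ≈ 3.6857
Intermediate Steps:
T(S) = 5
n = -7 (n = -1 - 1*6 = -1 - 6 = -7)
j(R) = 3/7 - 1/R (j(R) = 3/7 + (-7/R)/7 = 3/7 - 1/R)
o(N, s) = 3*N + 3*s (o(N, s) = 3*(N + s) = 3*N + 3*s)
(2 - 1)²*o(j(T(4)), 1) = (2 - 1)²*(3*(3/7 - 1/5) + 3*1) = 1²*(3*(3/7 - 1*⅕) + 3) = 1*(3*(3/7 - ⅕) + 3) = 1*(3*(8/35) + 3) = 1*(24/35 + 3) = 1*(129/35) = 129/35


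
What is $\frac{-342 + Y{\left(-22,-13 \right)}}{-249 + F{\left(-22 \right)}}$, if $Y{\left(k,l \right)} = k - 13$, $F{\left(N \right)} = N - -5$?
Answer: $\frac{377}{266} \approx 1.4173$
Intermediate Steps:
$F{\left(N \right)} = 5 + N$ ($F{\left(N \right)} = N + 5 = 5 + N$)
$Y{\left(k,l \right)} = -13 + k$
$\frac{-342 + Y{\left(-22,-13 \right)}}{-249 + F{\left(-22 \right)}} = \frac{-342 - 35}{-249 + \left(5 - 22\right)} = \frac{-342 - 35}{-249 - 17} = - \frac{377}{-266} = \left(-377\right) \left(- \frac{1}{266}\right) = \frac{377}{266}$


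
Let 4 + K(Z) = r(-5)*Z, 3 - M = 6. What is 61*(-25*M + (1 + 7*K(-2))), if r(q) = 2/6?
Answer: 7930/3 ≈ 2643.3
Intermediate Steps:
M = -3 (M = 3 - 1*6 = 3 - 6 = -3)
r(q) = ⅓ (r(q) = 2*(⅙) = ⅓)
K(Z) = -4 + Z/3
61*(-25*M + (1 + 7*K(-2))) = 61*(-25*(-3) + (1 + 7*(-4 + (⅓)*(-2)))) = 61*(75 + (1 + 7*(-4 - ⅔))) = 61*(75 + (1 + 7*(-14/3))) = 61*(75 + (1 - 98/3)) = 61*(75 - 95/3) = 61*(130/3) = 7930/3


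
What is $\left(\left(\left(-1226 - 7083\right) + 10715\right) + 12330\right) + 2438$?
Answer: $17174$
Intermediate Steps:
$\left(\left(\left(-1226 - 7083\right) + 10715\right) + 12330\right) + 2438 = \left(\left(-8309 + 10715\right) + 12330\right) + 2438 = \left(2406 + 12330\right) + 2438 = 14736 + 2438 = 17174$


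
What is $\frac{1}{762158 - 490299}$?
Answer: $\frac{1}{271859} \approx 3.6784 \cdot 10^{-6}$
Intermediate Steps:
$\frac{1}{762158 - 490299} = \frac{1}{271859}$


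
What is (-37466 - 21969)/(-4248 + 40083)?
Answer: -11887/7167 ≈ -1.6586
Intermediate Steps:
(-37466 - 21969)/(-4248 + 40083) = -59435/35835 = -59435*1/35835 = -11887/7167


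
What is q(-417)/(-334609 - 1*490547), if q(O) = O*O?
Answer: -19321/91684 ≈ -0.21073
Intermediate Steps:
q(O) = O²
q(-417)/(-334609 - 1*490547) = (-417)²/(-334609 - 1*490547) = 173889/(-334609 - 490547) = 173889/(-825156) = 173889*(-1/825156) = -19321/91684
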